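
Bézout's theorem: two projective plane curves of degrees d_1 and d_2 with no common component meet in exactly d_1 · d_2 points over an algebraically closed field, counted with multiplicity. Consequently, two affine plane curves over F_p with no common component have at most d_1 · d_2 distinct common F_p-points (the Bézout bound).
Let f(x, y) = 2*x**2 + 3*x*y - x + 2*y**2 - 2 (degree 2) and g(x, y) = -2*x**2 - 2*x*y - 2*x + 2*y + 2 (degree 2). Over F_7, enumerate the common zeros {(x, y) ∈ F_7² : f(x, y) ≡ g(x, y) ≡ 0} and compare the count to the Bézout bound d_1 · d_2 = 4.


Common zeros: {(0, 6), (5, 5)}; count = 2; Bézout bound = 4.

deg(f) = 2, deg(g) = 2, so Bézout bound = 4.
Scan x ∈ F_7. For each x, list the y ∈ F_7 with f(x, y) ≡ 0 and those with g(x, y) ≡ 0 (mod 7); the common zeros in that column are the intersection.
  x = 0: f ≡ 0 at y ∈ {1, 6}; g ≡ 0 at y ∈ {6}; common: {6}.
  x = 1: f ≡ 0 at y ∈ ∅; g ≡ 0 at y ∈ ∅; common: ∅.
  x = 2: f ≡ 0 at y ∈ {5, 6}; g ≡ 0 at y ∈ {2}; common: ∅.
  x = 3: f ≡ 0 at y ∈ ∅; g ≡ 0 at y ∈ {5}; common: ∅.
  x = 4: f ≡ 0 at y ∈ ∅; g ≡ 0 at y ∈ {3}; common: ∅.
  x = 5: f ≡ 0 at y ∈ {5}; g ≡ 0 at y ∈ {5}; common: {5}.
  x = 6: f ≡ 0 at y ∈ {1, 4}; g ≡ 0 at y ∈ {3}; common: ∅.
Collecting: common zeros = {(0, 6), (5, 5)}, so the count is 2.
Comparison with the Bézout bound: 2 ≤ 4 = deg(f)·deg(g), as expected for curves with no common component (the affine F_7-count falls short of the bound because intersections may lie at infinity, over extension fields, or carry multiplicity).


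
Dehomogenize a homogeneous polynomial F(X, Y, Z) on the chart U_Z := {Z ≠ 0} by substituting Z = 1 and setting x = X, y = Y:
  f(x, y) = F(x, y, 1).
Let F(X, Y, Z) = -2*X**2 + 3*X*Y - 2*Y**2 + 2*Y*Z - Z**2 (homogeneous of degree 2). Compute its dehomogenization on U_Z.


f(x, y) = -2*x**2 + 3*x*y - 2*y**2 + 2*y - 1

On U_Z we set Z = 1. Each monomial c·X^i·Y^j·Z^k in F becomes c·x^i·y^j·1^k = c·x^i·y^j.
Substituting Z = 1: F(X, Y, 1) = -2*x**2 + 3*x*y - 2*y**2 + 2*y - 1.
Note: deg(f) ≤ deg(F) = 2; strict inequality happens when F is divisible by Z (lost terms).


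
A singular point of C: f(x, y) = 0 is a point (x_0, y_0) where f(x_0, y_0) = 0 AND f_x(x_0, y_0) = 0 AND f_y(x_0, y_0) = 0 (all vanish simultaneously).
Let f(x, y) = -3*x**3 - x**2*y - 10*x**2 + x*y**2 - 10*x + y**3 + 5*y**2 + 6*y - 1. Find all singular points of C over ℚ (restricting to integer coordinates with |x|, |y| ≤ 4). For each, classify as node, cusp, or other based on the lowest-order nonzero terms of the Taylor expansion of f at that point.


Singular points: {(-1, -1)}; classification: cusp.

Compute partial derivatives:
  f_x = -9*x**2 - 2*x*y - 20*x + y**2 - 10.
  f_y = -x**2 + 2*x*y + 3*y**2 + 10*y + 6.
Scan x_0 ∈ {−4, ..., 4}. For each x_0, f_y(x_0, y) is a polynomial in y; find its integer roots y ∈ {−4, ..., 4}, then test f_x and f at those candidates.
  x = -4: f_y(-4, y) = 3*y**2 + 2*y - 10; no integer root y with |y| ≤ 4.
  x = -3: f_y(-3, y) = 3*y**2 + 4*y - 3; no integer root y with |y| ≤ 4.
  x = -2: f_y(-2, y) = 3*y**2 + 6*y + 2; no integer root y with |y| ≤ 4.
  x = -1: f_y(-1, y) = 3*y**2 + 8*y + 5; vanishes at y ∈ {-1}. (-1, -1): f_x = 0, f = 0 — SINGULAR.
  x = 0: f_y(0, y) = 3*y**2 + 10*y + 6; no integer root y with |y| ≤ 4.
  x = 1: f_y(1, y) = 3*y**2 + 12*y + 5; no integer root y with |y| ≤ 4.
  x = 2: f_y(2, y) = 3*y**2 + 14*y + 2; no integer root y with |y| ≤ 4.
  x = 3: f_y(3, y) = 3*y**2 + 16*y - 3; no integer root y with |y| ≤ 4.
  x = 4: f_y(4, y) = 3*y**2 + 18*y - 10; no integer root y with |y| ≤ 4.
Only singular point on the grid: (-1, -1).
Classify: substitute x = -1 + u, y = -1 + v and expand: f = -3*u**3 - u**2*v + u*v**2 + v**3 + v**2.
No constant or linear terms (consistent with a singular point). Quadratic part: v**2. Cubic part: -3*u**3 - u**2*v + u*v**2 + v**3.
The quadratic part v**2 is a perfect square, so there is a single (double) tangent line v = 0, i.e. y = -1. Restricting the cubic part to that line (v = 0) leaves -3*u**3 ≠ 0, so f is not divisible by v and the branch is v² ≈ 3*u**3 to lowest order — this is a cusp.
Classification: cusp.


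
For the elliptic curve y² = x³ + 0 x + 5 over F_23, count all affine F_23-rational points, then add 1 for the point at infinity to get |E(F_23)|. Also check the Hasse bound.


Affine points = {(1, 11), (1, 12), (2, 6), (2, 17), (3, 3), (3, 20), (4, 0), (7, 7), (7, 16), (10, 4), (10, 19), (11, 5), (11, 18), (12, 10), (12, 13), (14, 9), (14, 14), (18, 8), (18, 15), (20, 1), (20, 22), (22, 2), (22, 21)}; affine count = 23; |E(F_23)| = 24.

Discriminant check: Δ ∝ 4a³ + 27b² = 4·0³ + 27·5² = 4·0 + 27·25 ≡ 8 (mod 23). Nonzero ⇒ E is nonsingular.
For each x ∈ F_23, compute rhs = x³ + 0·x + 5 mod 23, then count y ∈ F_23 with y² ≡ rhs.
  x = 0: rhs = 5, matching y values: none (0 points).
  x = 1: rhs = 6, matching y values: 11, 12 (2 points).
  x = 2: rhs = 13, matching y values: 6, 17 (2 points).
  x = 3: rhs = 9, matching y values: 3, 20 (2 points).
  x = 4: rhs = 0, matching y values: 0 (1 points).
  x = 5: rhs = 15, matching y values: none (0 points).
  x = 6: rhs = 14, matching y values: none (0 points).
  x = 7: rhs = 3, matching y values: 7, 16 (2 points).
  x = 8: rhs = 11, matching y values: none (0 points).
  x = 9: rhs = 21, matching y values: none (0 points).
  x = 10: rhs = 16, matching y values: 4, 19 (2 points).
  x = 11: rhs = 2, matching y values: 5, 18 (2 points).
  x = 12: rhs = 8, matching y values: 10, 13 (2 points).
  x = 13: rhs = 17, matching y values: none (0 points).
  x = 14: rhs = 12, matching y values: 9, 14 (2 points).
  x = 15: rhs = 22, matching y values: none (0 points).
  x = 16: rhs = 7, matching y values: none (0 points).
  x = 17: rhs = 19, matching y values: none (0 points).
  x = 18: rhs = 18, matching y values: 8, 15 (2 points).
  x = 19: rhs = 10, matching y values: none (0 points).
  x = 20: rhs = 1, matching y values: 1, 22 (2 points).
  x = 21: rhs = 20, matching y values: none (0 points).
  x = 22: rhs = 4, matching y values: 2, 21 (2 points).
Total affine count: 23.
Full point count |E(F_23)| = 23 + 1 = 24.
Hasse bound: |24 − (23+1)| = |0| = 0 ≤ 2√23 ≈ 9.5917 ✓.


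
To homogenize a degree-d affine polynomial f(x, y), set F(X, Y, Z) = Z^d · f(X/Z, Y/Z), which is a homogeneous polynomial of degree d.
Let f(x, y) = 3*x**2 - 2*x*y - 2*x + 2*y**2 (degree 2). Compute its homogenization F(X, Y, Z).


F(X, Y, Z) = 3*X**2 - 2*X*Y - 2*X*Z + 2*Y**2

deg(f) = 2.
Substitute x = X/Z, y = Y/Z into f, then multiply by Z^2.
  monomial 3·x^2·y^0 ↦ 3·X^2·Y^0·Z^0.
  monomial -2·x^1·y^1 ↦ -2·X^1·Y^1·Z^0.
  monomial -2·x^1·y^0 ↦ -2·X^1·Y^0·Z^1.
  monomial 2·x^0·y^2 ↦ 2·X^0·Y^2·Z^0.
Collecting: F(X, Y, Z) = 3*X**2 - 2*X*Y - 2*X*Z + 2*Y**2.


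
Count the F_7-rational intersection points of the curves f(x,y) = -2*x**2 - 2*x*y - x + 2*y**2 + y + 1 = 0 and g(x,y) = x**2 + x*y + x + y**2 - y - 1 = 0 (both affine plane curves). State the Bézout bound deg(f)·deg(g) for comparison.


Common zeros: ∅; count = 0; Bézout bound = 4.

deg(f) = 2, deg(g) = 2, so Bézout bound = 4.
Scan x ∈ F_7. For each x, list the y ∈ F_7 with f(x, y) ≡ 0 and those with g(x, y) ≡ 0 (mod 7); the common zeros in that column are the intersection.
  x = 0: f ≡ 0 at y ∈ {5}; g ≡ 0 at y ∈ ∅; common: ∅.
  x = 1: f ≡ 0 at y ∈ ∅; g ≡ 0 at y ∈ ∅; common: ∅.
  x = 2: f ≡ 0 at y ∈ {2, 3}; g ≡ 0 at y ∈ {1, 5}; common: ∅.
  x = 3: f ≡ 0 at y ∈ ∅; g ≡ 0 at y ∈ {1, 4}; common: ∅.
  x = 4: f ≡ 0 at y ∈ {0}; g ≡ 0 at y ∈ ∅; common: ∅.
  x = 5: f ≡ 0 at y ∈ {3, 5}; g ≡ 0 at y ∈ ∅; common: ∅.
  x = 6: f ≡ 0 at y ∈ {0, 2}; g ≡ 0 at y ∈ {4, 5}; common: ∅.
Collecting: common zeros = ∅, so the count is 0.
Comparison with the Bézout bound: 0 ≤ 4 = deg(f)·deg(g), as expected for curves with no common component (the affine F_7-count falls short of the bound because intersections may lie at infinity, over extension fields, or carry multiplicity).


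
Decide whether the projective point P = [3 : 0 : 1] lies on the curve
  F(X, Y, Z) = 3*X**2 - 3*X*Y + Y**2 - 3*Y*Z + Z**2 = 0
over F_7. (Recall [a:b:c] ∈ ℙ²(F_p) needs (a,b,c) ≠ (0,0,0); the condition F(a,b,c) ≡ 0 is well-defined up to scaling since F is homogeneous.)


F(3,0,1) ≡ 0 (mod 7); P is on the curve.

Evaluate F(3, 0, 1) term-by-term (mod 7).
  3*X**2 ↦ 3·9·1·1 = 27
  -3*X*Y ↦ -3·3·0·1 = 0
  Y**2 ↦ 1·1·0·1 = 0
  -3*Y*Z ↦ -3·1·0·1 = 0
  Z**2 ↦ 1·1·1·1 = 1
Sum: F(3, 0, 1) = (27) + (0) + (0) + (0) + (1) = 28.
Reducing mod 7: 28 ≡ 0 (mod 7).
Since F(a, b, c) ≡ 0 (mod 7), P lies on the curve.


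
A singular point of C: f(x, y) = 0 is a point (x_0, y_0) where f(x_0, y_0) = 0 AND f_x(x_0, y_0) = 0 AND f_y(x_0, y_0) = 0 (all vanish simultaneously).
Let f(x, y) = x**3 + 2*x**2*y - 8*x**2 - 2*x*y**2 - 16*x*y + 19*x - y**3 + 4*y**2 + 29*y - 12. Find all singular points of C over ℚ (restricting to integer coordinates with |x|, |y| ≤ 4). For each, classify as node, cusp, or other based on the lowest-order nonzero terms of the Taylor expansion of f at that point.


Singular points: {(3, -1)}; classification: node.

Compute partial derivatives:
  f_x = 3*x**2 + 4*x*y - 16*x - 2*y**2 - 16*y + 19.
  f_y = 2*x**2 - 4*x*y - 16*x - 3*y**2 + 8*y + 29.
Scan x_0 ∈ {−4, ..., 4}. For each x_0, f_y(x_0, y) is a polynomial in y; find its integer roots y ∈ {−4, ..., 4}, then test f_x and f at those candidates.
  x = -4: f_y(-4, y) = -3*y**2 + 24*y + 125; no integer root y with |y| ≤ 4.
  x = -3: f_y(-3, y) = -3*y**2 + 20*y + 95; no integer root y with |y| ≤ 4.
  x = -2: f_y(-2, y) = -3*y**2 + 16*y + 69; no integer root y with |y| ≤ 4.
  x = -1: f_y(-1, y) = -3*y**2 + 12*y + 47; no integer root y with |y| ≤ 4.
  x = 0: f_y(0, y) = -3*y**2 + 8*y + 29; no integer root y with |y| ≤ 4.
  x = 1: f_y(1, y) = -3*y**2 + 4*y + 15; vanishes at y ∈ {3}. (1, 3): f_x = -48 ≠ 0.
  x = 2: f_y(2, y) = 5 - 3*y**2; no integer root y with |y| ≤ 4.
  x = 3: f_y(3, y) = -3*y**2 - 4*y - 1; vanishes at y ∈ {-1}. (3, -1): f_x = 0, f = 0 — SINGULAR.
  x = 4: f_y(4, y) = -3*y**2 - 8*y - 3; no integer root y with |y| ≤ 4.
Only singular point on the grid: (3, -1).
Classify: substitute x = 3 + u, y = -1 + v and expand: f = u**3 + 2*u**2*v - u**2 - 2*u*v**2 - v**3 + v**2.
No constant or linear terms (consistent with a singular point). Quadratic part: -u**2 + v**2. Cubic part: u**3 + 2*u**2*v - 2*u*v**2 - v**3.
The quadratic part v**2 - u**2 = (v − u)(v + u) splits into two distinct linear factors, so there are two distinct tangent lines y − -1 = ±(x − 3) — this is a node (ordinary double point).
Classification: node.


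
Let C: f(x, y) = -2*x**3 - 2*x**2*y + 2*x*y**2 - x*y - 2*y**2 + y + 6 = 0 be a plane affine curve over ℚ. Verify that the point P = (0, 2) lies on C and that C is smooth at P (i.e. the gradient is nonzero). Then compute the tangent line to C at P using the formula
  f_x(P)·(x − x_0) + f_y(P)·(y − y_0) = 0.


Tangent line at P: 6*x - 7*y + 14 = 0.

Step 1: f(0, 2) = 0, so P lies on C.
Step 2: partial derivatives
  f_x(x, y) = -6*x**2 - 4*x*y + 2*y**2 - y, f_y(x, y) = -2*x**2 + 4*x*y - x - 4*y + 1.
  f_x(P) = 6, f_y(P) = -7 (gradient nonzero, so P is smooth).
Step 3: tangent line at P: 6·(x − 0) + -7·(y − 2) = 0.
Expanding: 6*x - 7*y + 14 = 0.


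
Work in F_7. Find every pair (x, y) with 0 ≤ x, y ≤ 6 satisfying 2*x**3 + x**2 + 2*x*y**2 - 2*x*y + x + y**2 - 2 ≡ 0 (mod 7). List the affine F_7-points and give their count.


Affine F_7-points: {(0, 3), (0, 4), (1, 4), (1, 6), (2, 1), (2, 4), (3, 6), (4, 1), (4, 3), (6, 3), (6, 6)}; count = 11.

For each of the 49 pairs (x, y) ∈ F_7², evaluate f(x, y) mod 7. Record the zeros.
  x = 0: [0↦5, 1↦6, 2↦2, 3↦0, 4↦0, 5↦2, 6↦6]  zeros at y ∈ {3, 4}
  x = 1: [0↦2, 1↦3, 2↦3, 3↦2, 4↦0, 5↦4, 6↦0]  zeros at y ∈ {4, 6}
  x = 2: [0↦6, 1↦0, 2↦4, 3↦4, 4↦0, 5↦6, 6↦1]  zeros at y ∈ {1, 4}
  x = 3: [0↦1, 1↦2, 2↦3, 3↦4, 4↦5, 5↦6, 6↦0]  zeros at y ∈ {6}
  x = 4: [0↦6, 1↦0, 2↦5, 3↦0, 4↦6, 5↦2, 6↦2]  zeros at y ∈ {1, 3}
  x = 5: [0↦5, 1↦6, 2↦1, 3↦4, 4↦1, 5↦6, 6↦5]  zeros at y ∈ ∅
  x = 6: [0↦3, 1↦4, 2↦3, 3↦0, 4↦2, 5↦2, 6↦0]  zeros at y ∈ {3, 6}
Collecting zeros: affine points = {(0, 3), (0, 4), (1, 4), (1, 6), (2, 1), (2, 4), (3, 6), (4, 1), (4, 3), (6, 3), (6, 6)}.
Total count |C(F_7)_aff| = 11.


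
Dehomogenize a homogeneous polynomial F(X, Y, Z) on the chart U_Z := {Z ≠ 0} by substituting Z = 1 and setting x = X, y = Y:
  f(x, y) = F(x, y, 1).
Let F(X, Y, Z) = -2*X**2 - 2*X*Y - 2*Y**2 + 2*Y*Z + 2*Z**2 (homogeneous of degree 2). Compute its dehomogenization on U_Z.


f(x, y) = -2*x**2 - 2*x*y - 2*y**2 + 2*y + 2

On U_Z we set Z = 1. Each monomial c·X^i·Y^j·Z^k in F becomes c·x^i·y^j·1^k = c·x^i·y^j.
Substituting Z = 1: F(X, Y, 1) = -2*x**2 - 2*x*y - 2*y**2 + 2*y + 2.
Note: deg(f) ≤ deg(F) = 2; strict inequality happens when F is divisible by Z (lost terms).


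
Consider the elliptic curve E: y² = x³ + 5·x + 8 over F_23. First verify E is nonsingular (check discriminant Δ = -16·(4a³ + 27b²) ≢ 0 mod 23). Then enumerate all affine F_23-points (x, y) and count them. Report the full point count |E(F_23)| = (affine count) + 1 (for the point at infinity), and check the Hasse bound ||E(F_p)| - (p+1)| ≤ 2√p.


Affine points = {(0, 10), (0, 13), (2, 7), (2, 16), (3, 2), (3, 21), (4, 0), (6, 1), (6, 22), (7, 8), (7, 15), (8, 10), (8, 13), (9, 0), (10, 0), (12, 5), (12, 18), (13, 4), (13, 19), (14, 4), (14, 19), (15, 10), (15, 13), (19, 4), (19, 19), (20, 9), (20, 14), (21, 6), (21, 17), (22, 5), (22, 18)}; affine count = 31; |E(F_23)| = 32.

Discriminant check: Δ ∝ 4a³ + 27b² = 4·5³ + 27·8² = 4·125 + 27·64 ≡ 20 (mod 23). Nonzero ⇒ E is nonsingular.
For each x ∈ F_23, compute rhs = x³ + 5·x + 8 mod 23, then count y ∈ F_23 with y² ≡ rhs.
  x = 0: rhs = 8, matching y values: 10, 13 (2 points).
  x = 1: rhs = 14, matching y values: none (0 points).
  x = 2: rhs = 3, matching y values: 7, 16 (2 points).
  x = 3: rhs = 4, matching y values: 2, 21 (2 points).
  x = 4: rhs = 0, matching y values: 0 (1 points).
  x = 5: rhs = 20, matching y values: none (0 points).
  x = 6: rhs = 1, matching y values: 1, 22 (2 points).
  x = 7: rhs = 18, matching y values: 8, 15 (2 points).
  x = 8: rhs = 8, matching y values: 10, 13 (2 points).
  x = 9: rhs = 0, matching y values: 0 (1 points).
  x = 10: rhs = 0, matching y values: 0 (1 points).
  x = 11: rhs = 14, matching y values: none (0 points).
  x = 12: rhs = 2, matching y values: 5, 18 (2 points).
  x = 13: rhs = 16, matching y values: 4, 19 (2 points).
  x = 14: rhs = 16, matching y values: 4, 19 (2 points).
  x = 15: rhs = 8, matching y values: 10, 13 (2 points).
  x = 16: rhs = 21, matching y values: none (0 points).
  x = 17: rhs = 15, matching y values: none (0 points).
  x = 18: rhs = 19, matching y values: none (0 points).
  x = 19: rhs = 16, matching y values: 4, 19 (2 points).
  x = 20: rhs = 12, matching y values: 9, 14 (2 points).
  x = 21: rhs = 13, matching y values: 6, 17 (2 points).
  x = 22: rhs = 2, matching y values: 5, 18 (2 points).
Total affine count: 31.
Full point count |E(F_23)| = 31 + 1 = 32.
Hasse bound: |32 − (23+1)| = |8| = 8 ≤ 2√23 ≈ 9.5917 ✓.


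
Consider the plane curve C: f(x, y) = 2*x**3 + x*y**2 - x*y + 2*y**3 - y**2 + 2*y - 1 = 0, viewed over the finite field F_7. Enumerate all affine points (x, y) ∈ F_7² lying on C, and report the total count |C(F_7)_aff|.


Affine F_7-points: {(0, 4), (1, 4), (2, 2), (2, 6), (3, 1), (5, 1), (6, 1), (6, 3), (6, 4)}; count = 9.

For each of the 49 pairs (x, y) ∈ F_7², evaluate f(x, y) mod 7. Record the zeros.
  x = 0: [0↦6, 1↦2, 2↦1, 3↦1, 4↦0, 5↦3, 6↦1]  zeros at y ∈ {4}
  x = 1: [0↦1, 1↦4, 2↦5, 3↦2, 4↦0, 5↦4, 6↦5]  zeros at y ∈ {4}
  x = 2: [0↦1, 1↦4, 2↦0, 3↦1, 4↦5, 5↦3, 6↦0]  zeros at y ∈ {2, 6}
  x = 3: [0↦4, 1↦0, 2↦5, 3↦3, 4↦6, 5↦5, 6↦5]  zeros at y ∈ {1}
  x = 4: [0↦1, 1↦4, 2↦4, 3↦6, 4↦1, 5↦1, 6↦4]  zeros at y ∈ ∅
  x = 5: [0↦4, 1↦0, 2↦2, 3↦1, 4↦2, 5↦3, 6↦2]  zeros at y ∈ {1}
  x = 6: [0↦4, 1↦0, 2↦4, 3↦0, 4↦0, 5↦2, 6↦4]  zeros at y ∈ {1, 3, 4}
Collecting zeros: affine points = {(0, 4), (1, 4), (2, 2), (2, 6), (3, 1), (5, 1), (6, 1), (6, 3), (6, 4)}.
Total count |C(F_7)_aff| = 9.


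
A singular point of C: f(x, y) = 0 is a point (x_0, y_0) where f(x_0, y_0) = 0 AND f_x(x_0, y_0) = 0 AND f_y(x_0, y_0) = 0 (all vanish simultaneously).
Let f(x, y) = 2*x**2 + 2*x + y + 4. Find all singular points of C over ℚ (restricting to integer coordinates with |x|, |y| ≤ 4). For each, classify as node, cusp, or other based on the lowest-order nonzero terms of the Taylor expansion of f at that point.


No singular points in the scanned grid; C is smooth there.

Compute partial derivatives:
  f_x = 4*x + 2.
  f_y = 1.
f_y = 1 is a nonzero constant, so f_y never vanishes: no point (x, y) can satisfy f = f_x = f_y = 0. In particular no (x, y) ∈ {−4, ..., 4}² is singular; the curve is smooth.


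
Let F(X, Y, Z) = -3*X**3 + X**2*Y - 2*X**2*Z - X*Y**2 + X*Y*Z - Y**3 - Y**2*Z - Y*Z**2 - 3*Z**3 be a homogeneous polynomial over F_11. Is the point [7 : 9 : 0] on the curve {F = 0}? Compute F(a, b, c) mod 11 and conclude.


F(7,9,0) ≡ 8 (mod 11); P is NOT on the curve.

Evaluate F(7, 9, 0) term-by-term (mod 11).
  -3*X**3 ↦ -3·343·1·1 = -1029
  X**2*Y ↦ 1·49·9·1 = 441
  -2*X**2*Z ↦ -2·49·1·0 = 0
  -X*Y**2 ↦ -1·7·81·1 = -567
  X*Y*Z ↦ 1·7·9·0 = 0
  -Y**3 ↦ -1·1·729·1 = -729
  -Y**2*Z ↦ -1·1·81·0 = 0
  -Y*Z**2 ↦ -1·1·9·0 = 0
  -3*Z**3 ↦ -3·1·1·0 = 0
Sum: F(7, 9, 0) = (-1029) + (441) + (0) + (-567) + (0) + (-729) + (0) + (0) + (0) = -1884.
Reducing mod 11: -1884 ≡ 8 (mod 11).
Since F(a, b, c) ≡ 8 ≠ 0 (mod 11), P does NOT lie on the curve.


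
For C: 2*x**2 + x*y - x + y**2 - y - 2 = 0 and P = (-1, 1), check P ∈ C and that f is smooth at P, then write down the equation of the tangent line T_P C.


Tangent line at P: -4*x - 4 = 0.

Step 1: f(-1, 1) = 0, so P lies on C.
Step 2: partial derivatives
  f_x(x, y) = 4*x + y - 1, f_y(x, y) = x + 2*y - 1.
  f_x(P) = -4, f_y(P) = 0 (gradient nonzero, so P is smooth).
Step 3: tangent line at P: -4·(x − -1) + 0·(y − 1) = 0.
Expanding: -4*x - 4 = 0.


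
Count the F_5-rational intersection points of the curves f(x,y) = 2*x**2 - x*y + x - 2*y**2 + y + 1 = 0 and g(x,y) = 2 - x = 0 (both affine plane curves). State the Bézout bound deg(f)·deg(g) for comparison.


Common zeros: {(2, 3), (2, 4)}; count = 2; Bézout bound = 2.

deg(f) = 2, deg(g) = 1, so Bézout bound = 2.
Scan x ∈ F_5. For each x, list the y ∈ F_5 with f(x, y) ≡ 0 and those with g(x, y) ≡ 0 (mod 5); the common zeros in that column are the intersection.
  x = 0: f ≡ 0 at y ∈ {1, 2}; g ≡ 0 at y ∈ ∅; common: ∅.
  x = 1: f ≡ 0 at y ∈ ∅; g ≡ 0 at y ∈ ∅; common: ∅.
  x = 2: f ≡ 0 at y ∈ {3, 4}; g ≡ 0 at y ∈ {0, 1, 2, 3, 4}; common: {3, 4}.
  x = 3: f ≡ 0 at y ∈ {2}; g ≡ 0 at y ∈ ∅; common: ∅.
  x = 4: f ≡ 0 at y ∈ {3}; g ≡ 0 at y ∈ ∅; common: ∅.
Collecting: common zeros = {(2, 3), (2, 4)}, so the count is 2.
Comparison with the Bézout bound: 2 ≤ 2 = deg(f)·deg(g), as expected for curves with no common component (the bound is attained).


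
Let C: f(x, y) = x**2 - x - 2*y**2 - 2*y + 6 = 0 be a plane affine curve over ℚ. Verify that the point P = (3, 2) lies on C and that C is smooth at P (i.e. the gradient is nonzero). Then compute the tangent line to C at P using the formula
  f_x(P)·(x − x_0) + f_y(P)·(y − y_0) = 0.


Tangent line at P: 5*x - 10*y + 5 = 0.

Step 1: f(3, 2) = 0, so P lies on C.
Step 2: partial derivatives
  f_x(x, y) = 2*x - 1, f_y(x, y) = -4*y - 2.
  f_x(P) = 5, f_y(P) = -10 (gradient nonzero, so P is smooth).
Step 3: tangent line at P: 5·(x − 3) + -10·(y − 2) = 0.
Expanding: 5*x - 10*y + 5 = 0.


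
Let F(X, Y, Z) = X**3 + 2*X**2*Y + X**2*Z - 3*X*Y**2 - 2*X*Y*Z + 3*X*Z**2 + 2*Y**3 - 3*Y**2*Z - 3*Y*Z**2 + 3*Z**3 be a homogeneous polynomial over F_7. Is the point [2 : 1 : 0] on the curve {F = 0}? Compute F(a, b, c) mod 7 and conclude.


F(2,1,0) ≡ 5 (mod 7); P is NOT on the curve.

Evaluate F(2, 1, 0) term-by-term (mod 7).
  X**3 ↦ 1·8·1·1 = 8
  2*X**2*Y ↦ 2·4·1·1 = 8
  X**2*Z ↦ 1·4·1·0 = 0
  -3*X*Y**2 ↦ -3·2·1·1 = -6
  -2*X*Y*Z ↦ -2·2·1·0 = 0
  3*X*Z**2 ↦ 3·2·1·0 = 0
  2*Y**3 ↦ 2·1·1·1 = 2
  -3*Y**2*Z ↦ -3·1·1·0 = 0
  -3*Y*Z**2 ↦ -3·1·1·0 = 0
  3*Z**3 ↦ 3·1·1·0 = 0
Sum: F(2, 1, 0) = (8) + (8) + (0) + (-6) + (0) + (0) + (2) + (0) + (0) + (0) = 12.
Reducing mod 7: 12 ≡ 5 (mod 7).
Since F(a, b, c) ≡ 5 ≠ 0 (mod 7), P does NOT lie on the curve.


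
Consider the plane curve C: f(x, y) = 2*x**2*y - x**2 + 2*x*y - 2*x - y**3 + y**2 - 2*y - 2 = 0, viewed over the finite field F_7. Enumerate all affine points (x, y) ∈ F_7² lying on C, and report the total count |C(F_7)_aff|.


Affine F_7-points: {(0, 5), (2, 1), (3, 5), (4, 3), (5, 1), (5, 3), (5, 4)}; count = 7.

For each of the 49 pairs (x, y) ∈ F_7², evaluate f(x, y) mod 7. Record the zeros.
  x = 0: [0↦5, 1↦3, 2↦4, 3↦2, 4↦5, 5↦0, 6↦2]  zeros at y ∈ {5}
  x = 1: [0↦2, 1↦4, 2↦2, 3↦4, 4↦4, 5↦3, 6↦2]  zeros at y ∈ ∅
  x = 2: [0↦4, 1↦0, 2↦6, 3↦2, 4↦3, 5↦3, 6↦3]  zeros at y ∈ {1}
  x = 3: [0↦4, 1↦5, 2↦2, 3↦3, 4↦2, 5↦0, 6↦5]  zeros at y ∈ {5}
  x = 4: [0↦2, 1↦5, 2↦4, 3↦0, 4↦1, 5↦1, 6↦1]  zeros at y ∈ {3}
  x = 5: [0↦5, 1↦0, 2↦5, 3↦0, 4↦0, 5↦6, 6↦5]  zeros at y ∈ {1, 3, 4}
  x = 6: [0↦6, 1↦4, 2↦5, 3↦3, 4↦6, 5↦1, 6↦3]  zeros at y ∈ ∅
Collecting zeros: affine points = {(0, 5), (2, 1), (3, 5), (4, 3), (5, 1), (5, 3), (5, 4)}.
Total count |C(F_7)_aff| = 7.


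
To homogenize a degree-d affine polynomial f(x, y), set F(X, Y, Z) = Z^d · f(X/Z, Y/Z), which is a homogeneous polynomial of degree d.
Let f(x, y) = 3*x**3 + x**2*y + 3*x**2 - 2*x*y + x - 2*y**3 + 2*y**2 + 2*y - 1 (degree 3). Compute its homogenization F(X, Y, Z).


F(X, Y, Z) = 3*X**3 + X**2*Y + 3*X**2*Z - 2*X*Y*Z + X*Z**2 - 2*Y**3 + 2*Y**2*Z + 2*Y*Z**2 - Z**3

deg(f) = 3.
Substitute x = X/Z, y = Y/Z into f, then multiply by Z^3.
  monomial 3·x^3·y^0 ↦ 3·X^3·Y^0·Z^0.
  monomial 1·x^2·y^1 ↦ 1·X^2·Y^1·Z^0.
  monomial 3·x^2·y^0 ↦ 3·X^2·Y^0·Z^1.
  monomial -2·x^1·y^1 ↦ -2·X^1·Y^1·Z^1.
  monomial 1·x^1·y^0 ↦ 1·X^1·Y^0·Z^2.
  monomial -2·x^0·y^3 ↦ -2·X^0·Y^3·Z^0.
  monomial 2·x^0·y^2 ↦ 2·X^0·Y^2·Z^1.
  monomial 2·x^0·y^1 ↦ 2·X^0·Y^1·Z^2.
  monomial -1·x^0·y^0 ↦ -1·X^0·Y^0·Z^3.
Collecting: F(X, Y, Z) = 3*X**3 + X**2*Y + 3*X**2*Z - 2*X*Y*Z + X*Z**2 - 2*Y**3 + 2*Y**2*Z + 2*Y*Z**2 - Z**3.


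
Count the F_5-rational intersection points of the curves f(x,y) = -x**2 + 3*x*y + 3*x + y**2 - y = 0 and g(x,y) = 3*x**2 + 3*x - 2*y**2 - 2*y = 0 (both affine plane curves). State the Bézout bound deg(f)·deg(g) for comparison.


Common zeros: {(0, 0)}; count = 1; Bézout bound = 4.

deg(f) = 2, deg(g) = 2, so Bézout bound = 4.
Scan x ∈ F_5. For each x, list the y ∈ F_5 with f(x, y) ≡ 0 and those with g(x, y) ≡ 0 (mod 5); the common zeros in that column are the intersection.
  x = 0: f ≡ 0 at y ∈ {0, 1}; g ≡ 0 at y ∈ {0, 4}; common: {0}.
  x = 1: f ≡ 0 at y ∈ {1, 2}; g ≡ 0 at y ∈ ∅; common: ∅.
  x = 2: f ≡ 0 at y ∈ ∅; g ≡ 0 at y ∈ ∅; common: ∅.
  x = 3: f ≡ 0 at y ∈ {0, 2}; g ≡ 0 at y ∈ ∅; common: ∅.
  x = 4: f ≡ 0 at y ∈ ∅; g ≡ 0 at y ∈ {0, 4}; common: ∅.
Collecting: common zeros = {(0, 0)}, so the count is 1.
Comparison with the Bézout bound: 1 ≤ 4 = deg(f)·deg(g), as expected for curves with no common component (the affine F_5-count falls short of the bound because intersections may lie at infinity, over extension fields, or carry multiplicity).


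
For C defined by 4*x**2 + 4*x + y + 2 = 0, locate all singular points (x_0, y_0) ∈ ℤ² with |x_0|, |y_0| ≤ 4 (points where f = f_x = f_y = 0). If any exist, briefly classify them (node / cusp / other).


No singular points in the scanned grid; C is smooth there.

Compute partial derivatives:
  f_x = 8*x + 4.
  f_y = 1.
f_y = 1 is a nonzero constant, so f_y never vanishes: no point (x, y) can satisfy f = f_x = f_y = 0. In particular no (x, y) ∈ {−4, ..., 4}² is singular; the curve is smooth.


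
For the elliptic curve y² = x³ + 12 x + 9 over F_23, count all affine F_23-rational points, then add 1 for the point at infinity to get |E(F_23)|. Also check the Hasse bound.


Affine points = {(0, 3), (0, 20), (2, 8), (2, 15), (3, 7), (3, 16), (4, 11), (4, 12), (9, 8), (9, 15), (10, 5), (10, 18), (11, 0), (12, 8), (12, 15), (13, 4), (13, 19), (14, 0), (18, 10), (18, 13), (19, 9), (19, 14), (21, 0)}; affine count = 23; |E(F_23)| = 24.

Discriminant check: Δ ∝ 4a³ + 27b² = 4·12³ + 27·9² = 4·1728 + 27·81 ≡ 14 (mod 23). Nonzero ⇒ E is nonsingular.
For each x ∈ F_23, compute rhs = x³ + 12·x + 9 mod 23, then count y ∈ F_23 with y² ≡ rhs.
  x = 0: rhs = 9, matching y values: 3, 20 (2 points).
  x = 1: rhs = 22, matching y values: none (0 points).
  x = 2: rhs = 18, matching y values: 8, 15 (2 points).
  x = 3: rhs = 3, matching y values: 7, 16 (2 points).
  x = 4: rhs = 6, matching y values: 11, 12 (2 points).
  x = 5: rhs = 10, matching y values: none (0 points).
  x = 6: rhs = 21, matching y values: none (0 points).
  x = 7: rhs = 22, matching y values: none (0 points).
  x = 8: rhs = 19, matching y values: none (0 points).
  x = 9: rhs = 18, matching y values: 8, 15 (2 points).
  x = 10: rhs = 2, matching y values: 5, 18 (2 points).
  x = 11: rhs = 0, matching y values: 0 (1 points).
  x = 12: rhs = 18, matching y values: 8, 15 (2 points).
  x = 13: rhs = 16, matching y values: 4, 19 (2 points).
  x = 14: rhs = 0, matching y values: 0 (1 points).
  x = 15: rhs = 22, matching y values: none (0 points).
  x = 16: rhs = 19, matching y values: none (0 points).
  x = 17: rhs = 20, matching y values: none (0 points).
  x = 18: rhs = 8, matching y values: 10, 13 (2 points).
  x = 19: rhs = 12, matching y values: 9, 14 (2 points).
  x = 20: rhs = 15, matching y values: none (0 points).
  x = 21: rhs = 0, matching y values: 0 (1 points).
  x = 22: rhs = 19, matching y values: none (0 points).
Total affine count: 23.
Full point count |E(F_23)| = 23 + 1 = 24.
Hasse bound: |24 − (23+1)| = |0| = 0 ≤ 2√23 ≈ 9.5917 ✓.


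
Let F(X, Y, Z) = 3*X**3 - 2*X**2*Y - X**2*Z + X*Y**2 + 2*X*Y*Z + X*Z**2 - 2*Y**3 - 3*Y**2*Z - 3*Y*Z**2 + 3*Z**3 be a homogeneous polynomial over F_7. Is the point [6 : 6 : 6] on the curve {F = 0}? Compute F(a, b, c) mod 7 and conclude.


F(6,6,6) ≡ 1 (mod 7); P is NOT on the curve.

Evaluate F(6, 6, 6) term-by-term (mod 7).
  3*X**3 ↦ 3·216·1·1 = 648
  -2*X**2*Y ↦ -2·36·6·1 = -432
  -X**2*Z ↦ -1·36·1·6 = -216
  X*Y**2 ↦ 1·6·36·1 = 216
  2*X*Y*Z ↦ 2·6·6·6 = 432
  X*Z**2 ↦ 1·6·1·36 = 216
  -2*Y**3 ↦ -2·1·216·1 = -432
  -3*Y**2*Z ↦ -3·1·36·6 = -648
  -3*Y*Z**2 ↦ -3·1·6·36 = -648
  3*Z**3 ↦ 3·1·1·216 = 648
Sum: F(6, 6, 6) = (648) + (-432) + (-216) + (216) + (432) + (216) + (-432) + (-648) + (-648) + (648) = -216.
Reducing mod 7: -216 ≡ 1 (mod 7).
Since F(a, b, c) ≡ 1 ≠ 0 (mod 7), P does NOT lie on the curve.


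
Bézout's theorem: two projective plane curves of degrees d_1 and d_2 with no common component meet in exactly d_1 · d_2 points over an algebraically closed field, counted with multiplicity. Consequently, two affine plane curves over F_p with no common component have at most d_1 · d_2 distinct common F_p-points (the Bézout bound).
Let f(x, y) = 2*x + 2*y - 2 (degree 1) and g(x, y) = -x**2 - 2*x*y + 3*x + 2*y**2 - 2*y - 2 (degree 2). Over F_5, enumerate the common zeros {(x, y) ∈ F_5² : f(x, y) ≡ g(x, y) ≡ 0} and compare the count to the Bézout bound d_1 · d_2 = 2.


Common zeros: {(1, 0)}; count = 1; Bézout bound = 2.

deg(f) = 1, deg(g) = 2, so Bézout bound = 2.
Scan x ∈ F_5. For each x, list the y ∈ F_5 with f(x, y) ≡ 0 and those with g(x, y) ≡ 0 (mod 5); the common zeros in that column are the intersection.
  x = 0: f ≡ 0 at y ∈ {1}; g ≡ 0 at y ∈ {3}; common: ∅.
  x = 1: f ≡ 0 at y ∈ {0}; g ≡ 0 at y ∈ {0, 2}; common: {0}.
  x = 2: f ≡ 0 at y ∈ {4}; g ≡ 0 at y ∈ {0, 3}; common: ∅.
  x = 3: f ≡ 0 at y ∈ {3}; g ≡ 0 at y ∈ {2}; common: ∅.
  x = 4: f ≡ 0 at y ∈ {2}; g ≡ 0 at y ∈ ∅; common: ∅.
Collecting: common zeros = {(1, 0)}, so the count is 1.
Comparison with the Bézout bound: 1 ≤ 2 = deg(f)·deg(g), as expected for curves with no common component (the affine F_5-count falls short of the bound because intersections may lie at infinity, over extension fields, or carry multiplicity).


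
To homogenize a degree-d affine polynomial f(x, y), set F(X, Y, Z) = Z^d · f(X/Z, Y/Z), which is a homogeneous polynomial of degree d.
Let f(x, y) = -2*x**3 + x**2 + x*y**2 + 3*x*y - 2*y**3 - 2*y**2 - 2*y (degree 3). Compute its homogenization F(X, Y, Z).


F(X, Y, Z) = -2*X**3 + X**2*Z + X*Y**2 + 3*X*Y*Z - 2*Y**3 - 2*Y**2*Z - 2*Y*Z**2

deg(f) = 3.
Substitute x = X/Z, y = Y/Z into f, then multiply by Z^3.
  monomial -2·x^3·y^0 ↦ -2·X^3·Y^0·Z^0.
  monomial 1·x^2·y^0 ↦ 1·X^2·Y^0·Z^1.
  monomial 1·x^1·y^2 ↦ 1·X^1·Y^2·Z^0.
  monomial 3·x^1·y^1 ↦ 3·X^1·Y^1·Z^1.
  monomial -2·x^0·y^3 ↦ -2·X^0·Y^3·Z^0.
  monomial -2·x^0·y^2 ↦ -2·X^0·Y^2·Z^1.
  monomial -2·x^0·y^1 ↦ -2·X^0·Y^1·Z^2.
Collecting: F(X, Y, Z) = -2*X**3 + X**2*Z + X*Y**2 + 3*X*Y*Z - 2*Y**3 - 2*Y**2*Z - 2*Y*Z**2.


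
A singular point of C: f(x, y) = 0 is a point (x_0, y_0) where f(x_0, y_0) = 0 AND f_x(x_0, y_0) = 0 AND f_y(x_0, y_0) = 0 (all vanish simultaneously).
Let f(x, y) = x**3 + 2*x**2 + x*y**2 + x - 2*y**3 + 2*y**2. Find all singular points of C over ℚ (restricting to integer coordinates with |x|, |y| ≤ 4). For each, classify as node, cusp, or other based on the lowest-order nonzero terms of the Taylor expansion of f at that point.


Singular points: {(-1, 0)}; classification: node.

Compute partial derivatives:
  f_x = 3*x**2 + 4*x + y**2 + 1.
  f_y = 2*x*y - 6*y**2 + 4*y.
Scan x_0 ∈ {−4, ..., 4}. For each x_0, f_y(x_0, y) is a polynomial in y; find its integer roots y ∈ {−4, ..., 4}, then test f_x and f at those candidates.
  x = -4: f_y(-4, y) = -6*y**2 - 4*y; vanishes at y ∈ {0}. (-4, 0): f_x = 33 ≠ 0.
  x = -3: f_y(-3, y) = -6*y**2 - 2*y; vanishes at y ∈ {0}. (-3, 0): f_x = 16 ≠ 0.
  x = -2: f_y(-2, y) = -6*y**2; vanishes at y ∈ {0}. (-2, 0): f_x = 5 ≠ 0.
  x = -1: f_y(-1, y) = -6*y**2 + 2*y; vanishes at y ∈ {0}. (-1, 0): f_x = 0, f = 0 — SINGULAR.
  x = 0: f_y(0, y) = -6*y**2 + 4*y; vanishes at y ∈ {0}. (0, 0): f_x = 1 ≠ 0.
  x = 1: f_y(1, y) = -6*y**2 + 6*y; vanishes at y ∈ {0, 1}. (1, 0): f_x = 8 ≠ 0; (1, 1): f_x = 9 ≠ 0.
  x = 2: f_y(2, y) = -6*y**2 + 8*y; vanishes at y ∈ {0}. (2, 0): f_x = 21 ≠ 0.
  x = 3: f_y(3, y) = -6*y**2 + 10*y; vanishes at y ∈ {0}. (3, 0): f_x = 40 ≠ 0.
  x = 4: f_y(4, y) = -6*y**2 + 12*y; vanishes at y ∈ {0, 2}. (4, 0): f_x = 65 ≠ 0; (4, 2): f_x = 69 ≠ 0.
Only singular point on the grid: (-1, 0).
Classify: substitute x = -1 + u, y = 0 + v and expand: f = u**3 - u**2 + u*v**2 - 2*v**3 + v**2.
No constant or linear terms (consistent with a singular point). Quadratic part: -u**2 + v**2. Cubic part: u**3 + u*v**2 - 2*v**3.
The quadratic part v**2 - u**2 = (v − u)(v + u) splits into two distinct linear factors, so there are two distinct tangent lines y − 0 = ±(x − -1) — this is a node (ordinary double point).
Classification: node.


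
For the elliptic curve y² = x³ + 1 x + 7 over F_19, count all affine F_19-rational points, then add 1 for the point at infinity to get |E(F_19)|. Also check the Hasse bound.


Affine points = {(0, 8), (0, 11), (1, 3), (1, 16), (2, 6), (2, 13), (5, 2), (5, 17), (6, 1), (6, 18), (9, 2), (9, 17), (11, 0), (17, 4), (17, 15), (18, 9), (18, 10)}; affine count = 17; |E(F_19)| = 18.

Discriminant check: Δ ∝ 4a³ + 27b² = 4·1³ + 27·7² = 4·1 + 27·49 ≡ 16 (mod 19). Nonzero ⇒ E is nonsingular.
For each x ∈ F_19, compute rhs = x³ + 1·x + 7 mod 19, then count y ∈ F_19 with y² ≡ rhs.
  x = 0: rhs = 7, matching y values: 8, 11 (2 points).
  x = 1: rhs = 9, matching y values: 3, 16 (2 points).
  x = 2: rhs = 17, matching y values: 6, 13 (2 points).
  x = 3: rhs = 18, matching y values: none (0 points).
  x = 4: rhs = 18, matching y values: none (0 points).
  x = 5: rhs = 4, matching y values: 2, 17 (2 points).
  x = 6: rhs = 1, matching y values: 1, 18 (2 points).
  x = 7: rhs = 15, matching y values: none (0 points).
  x = 8: rhs = 14, matching y values: none (0 points).
  x = 9: rhs = 4, matching y values: 2, 17 (2 points).
  x = 10: rhs = 10, matching y values: none (0 points).
  x = 11: rhs = 0, matching y values: 0 (1 points).
  x = 12: rhs = 18, matching y values: none (0 points).
  x = 13: rhs = 13, matching y values: none (0 points).
  x = 14: rhs = 10, matching y values: none (0 points).
  x = 15: rhs = 15, matching y values: none (0 points).
  x = 16: rhs = 15, matching y values: none (0 points).
  x = 17: rhs = 16, matching y values: 4, 15 (2 points).
  x = 18: rhs = 5, matching y values: 9, 10 (2 points).
Total affine count: 17.
Full point count |E(F_19)| = 17 + 1 = 18.
Hasse bound: |18 − (19+1)| = |-2| = 2 ≤ 2√19 ≈ 8.7178 ✓.


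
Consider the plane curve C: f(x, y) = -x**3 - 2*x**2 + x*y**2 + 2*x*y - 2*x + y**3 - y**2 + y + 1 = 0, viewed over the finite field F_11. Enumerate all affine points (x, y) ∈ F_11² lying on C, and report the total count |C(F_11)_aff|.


Affine F_11-points: {(0, 3), (0, 6), (1, 1), (2, 9), (3, 7), (4, 3), (4, 6), (4, 10), (5, 3), (5, 6), (5, 9), (6, 10), (9, 1), (10, 1), (10, 2), (10, 10)}; count = 16.

For each of the 121 pairs (x, y) ∈ F_11², evaluate f(x, y) mod 11. Record the zeros.
  x = 0: [0↦1, 1↦2, 2↦7, 3↦0, 4↦9, 5↦7, 6↦0, 7↦5, 8↦6, 9↦9, 10↦9]  zeros at y ∈ {3, 6}
  x = 1: [0↦7, 1↦0, 2↦10, 3↦10, 4↦6, 5↦4, 6↦10, 7↦8, 8↦4, 9↦4, 10↦3]  zeros at y ∈ {1}
  x = 2: [0↦3, 1↦10, 2↦3, 3↦10, 4↦4, 5↦2, 6↦10, 7↦1, 8↦3, 9↦0, 10↦9]  zeros at y ∈ {9}
  x = 3: [0↦5, 1↦4, 2↦2, 3↦5, 4↦8, 5↦6, 6↦5, 7↦0, 8↦8, 9↦2, 10↦10]  zeros at y ∈ {7}
  x = 4: [0↦7, 1↦9, 2↦1, 3↦0, 4↦1, 5↦10, 6↦0, 7↦10, 8↦2, 9↦4, 10↦0]  zeros at y ∈ {3, 6, 10}
  x = 5: [0↦3, 1↦8, 2↦5, 3↦0, 4↦10, 5↦8, 6↦0, 7↦3, 8↦1, 9↦0, 10↦6]  zeros at y ∈ {3, 6, 9}
  x = 6: [0↦9, 1↦6, 2↦8, 3↦10, 4↦7, 5↦5, 6↦10, 7↦6, 8↦10, 9↦6, 10↦0]  zeros at y ∈ {10}
  x = 7: [0↦8, 1↦8, 2↦4, 3↦2, 4↦8, 5↦6, 6↦2, 7↦2, 8↦1, 9↦5, 10↦9]  zeros at y ∈ ∅
  x = 8: [0↦5, 1↦8, 2↦9, 3↦3, 4↦7, 5↦5, 6↦3, 7↦7, 8↦1, 9↦2, 10↦5]  zeros at y ∈ ∅
  x = 9: [0↦5, 1↦0, 2↦6, 3↦7, 4↦9, 5↦7, 6↦7, 7↦4, 8↦4, 9↦2, 10↦4]  zeros at y ∈ {1}
  x = 10: [0↦2, 1↦0, 2↦0, 3↦8, 4↦8, 5↦6, 6↦8, 7↦9, 8↦4, 9↦10, 10↦0]  zeros at y ∈ {1, 2, 10}
Collecting zeros: affine points = {(0, 3), (0, 6), (1, 1), (2, 9), (3, 7), (4, 3), (4, 6), (4, 10), (5, 3), (5, 6), (5, 9), (6, 10), (9, 1), (10, 1), (10, 2), (10, 10)}.
Total count |C(F_11)_aff| = 16.


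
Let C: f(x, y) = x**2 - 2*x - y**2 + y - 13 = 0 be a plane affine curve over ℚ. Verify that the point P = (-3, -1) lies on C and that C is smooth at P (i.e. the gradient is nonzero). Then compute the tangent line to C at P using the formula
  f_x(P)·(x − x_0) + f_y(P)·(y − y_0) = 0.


Tangent line at P: -8*x + 3*y - 21 = 0.

Step 1: f(-3, -1) = 0, so P lies on C.
Step 2: partial derivatives
  f_x(x, y) = 2*x - 2, f_y(x, y) = 1 - 2*y.
  f_x(P) = -8, f_y(P) = 3 (gradient nonzero, so P is smooth).
Step 3: tangent line at P: -8·(x − -3) + 3·(y − -1) = 0.
Expanding: -8*x + 3*y - 21 = 0.


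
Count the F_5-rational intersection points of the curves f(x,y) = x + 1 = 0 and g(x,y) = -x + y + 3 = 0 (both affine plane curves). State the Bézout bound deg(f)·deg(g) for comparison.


Common zeros: {(4, 1)}; count = 1; Bézout bound = 1.

deg(f) = 1, deg(g) = 1, so Bézout bound = 1.
Scan x ∈ F_5. For each x, list the y ∈ F_5 with f(x, y) ≡ 0 and those with g(x, y) ≡ 0 (mod 5); the common zeros in that column are the intersection.
  x = 0: f ≡ 0 at y ∈ ∅; g ≡ 0 at y ∈ {2}; common: ∅.
  x = 1: f ≡ 0 at y ∈ ∅; g ≡ 0 at y ∈ {3}; common: ∅.
  x = 2: f ≡ 0 at y ∈ ∅; g ≡ 0 at y ∈ {4}; common: ∅.
  x = 3: f ≡ 0 at y ∈ ∅; g ≡ 0 at y ∈ {0}; common: ∅.
  x = 4: f ≡ 0 at y ∈ {0, 1, 2, 3, 4}; g ≡ 0 at y ∈ {1}; common: {1}.
Collecting: common zeros = {(4, 1)}, so the count is 1.
Comparison with the Bézout bound: 1 ≤ 1 = deg(f)·deg(g), as expected for curves with no common component (the bound is attained).


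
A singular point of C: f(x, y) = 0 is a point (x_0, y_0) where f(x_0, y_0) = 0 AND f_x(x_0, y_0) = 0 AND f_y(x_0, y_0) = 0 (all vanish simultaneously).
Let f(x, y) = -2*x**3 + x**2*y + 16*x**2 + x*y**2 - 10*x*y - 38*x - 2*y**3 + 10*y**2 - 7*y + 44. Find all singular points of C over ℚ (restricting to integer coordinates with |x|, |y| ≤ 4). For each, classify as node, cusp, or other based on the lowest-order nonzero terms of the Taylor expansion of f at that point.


Singular points: {(3, 2)}; classification: cusp.

Compute partial derivatives:
  f_x = -6*x**2 + 2*x*y + 32*x + y**2 - 10*y - 38.
  f_y = x**2 + 2*x*y - 10*x - 6*y**2 + 20*y - 7.
Scan x_0 ∈ {−4, ..., 4}. For each x_0, f_y(x_0, y) is a polynomial in y; find its integer roots y ∈ {−4, ..., 4}, then test f_x and f at those candidates.
  x = -4: f_y(-4, y) = -6*y**2 + 12*y + 49; no integer root y with |y| ≤ 4.
  x = -3: f_y(-3, y) = -6*y**2 + 14*y + 32; no integer root y with |y| ≤ 4.
  x = -2: f_y(-2, y) = -6*y**2 + 16*y + 17; no integer root y with |y| ≤ 4.
  x = -1: f_y(-1, y) = -6*y**2 + 18*y + 4; no integer root y with |y| ≤ 4.
  x = 0: f_y(0, y) = -6*y**2 + 20*y - 7; no integer root y with |y| ≤ 4.
  x = 1: f_y(1, y) = -6*y**2 + 22*y - 16; vanishes at y ∈ {1}. (1, 1): f_x = -19 ≠ 0.
  x = 2: f_y(2, y) = -6*y**2 + 24*y - 23; no integer root y with |y| ≤ 4.
  x = 3: f_y(3, y) = -6*y**2 + 26*y - 28; vanishes at y ∈ {2}. (3, 2): f_x = 0, f = 0 — SINGULAR.
  x = 4: f_y(4, y) = -6*y**2 + 28*y - 31; no integer root y with |y| ≤ 4.
Only singular point on the grid: (3, 2).
Classify: substitute x = 3 + u, y = 2 + v and expand: f = -2*u**3 + u**2*v + u*v**2 - 2*v**3 + v**2.
No constant or linear terms (consistent with a singular point). Quadratic part: v**2. Cubic part: -2*u**3 + u**2*v + u*v**2 - 2*v**3.
The quadratic part v**2 is a perfect square, so there is a single (double) tangent line v = 0, i.e. y = 2. Restricting the cubic part to that line (v = 0) leaves -2*u**3 ≠ 0, so f is not divisible by v and the branch is v² ≈ 2*u**3 to lowest order — this is a cusp.
Classification: cusp.


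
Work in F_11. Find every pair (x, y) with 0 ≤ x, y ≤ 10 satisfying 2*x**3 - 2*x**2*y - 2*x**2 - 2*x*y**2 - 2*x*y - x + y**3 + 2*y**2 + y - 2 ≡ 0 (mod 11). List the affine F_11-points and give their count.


Affine F_11-points: {(1, 7), (6, 0), (6, 2), (6, 8), (7, 3), (8, 4)}; count = 6.

For each of the 121 pairs (x, y) ∈ F_11², evaluate f(x, y) mod 11. Record the zeros.
  x = 0: [0↦9, 1↦2, 2↦5, 3↦2, 4↦10, 5↦2, 6↦6, 7↦6, 8↦8, 9↦7, 10↦9]  zeros at y ∈ ∅
  x = 1: [0↦8, 1↦6, 2↦10, 3↦4, 4↦5, 5↦8, 6↦8, 7↦0, 8↦1, 9↦6, 10↦10]  zeros at y ∈ {7}
  x = 2: [0↦4, 1↦3, 2↦4, 3↦2, 4↦3, 5↦2, 6↦5, 7↦7, 8↦3, 9↦10, 10↦1]  zeros at y ∈ ∅
  x = 3: [0↦9, 1↦5, 2↦10, 3↦8, 4↦5, 5↦7, 6↦9, 7↦6, 8↦4, 9↦9, 10↦5]  zeros at y ∈ ∅
  x = 4: [0↦2, 1↦2, 2↦7, 3↦1, 4↦1, 5↦2, 6↦10, 7↦9, 8↦5, 9↦4, 10↦1]  zeros at y ∈ ∅
  x = 5: [0↦6, 1↦6, 2↦7, 3↦4, 4↦3, 5↦10, 6↦9, 7↦6, 8↦7, 9↦7, 10↦1]  zeros at y ∈ ∅
  x = 6: [0↦0, 1↦7, 2↦0, 3↦7, 4↦1, 5↦10, 6↦7, 7↦9, 8↦0, 9↦8, 10↦6]  zeros at y ∈ {0, 2, 8}
  x = 7: [0↦7, 1↦6, 2↦9, 3↦0, 4↦7, 5↦3, 6↦5, 7↦8, 8↦7, 9↦8, 10↦6]  zeros at y ∈ {3}
  x = 8: [0↦6, 1↦4, 2↦2, 3↦6, 4↦0, 5↦1, 6↦4, 7↦4, 8↦7, 9↦8, 10↦2]  zeros at y ∈ {4}
  x = 9: [0↦9, 1↦2, 2↦2, 3↦4, 4↦3, 5↦5, 6↦5, 7↦9, 8↦1, 9↦9, 10↦6]  zeros at y ∈ ∅
  x = 10: [0↦6, 1↦1, 2↦10, 3↦6, 4↦6, 5↦5, 6↦9, 7↦2, 8↦1, 9↦1, 10↦8]  zeros at y ∈ ∅
Collecting zeros: affine points = {(1, 7), (6, 0), (6, 2), (6, 8), (7, 3), (8, 4)}.
Total count |C(F_11)_aff| = 6.
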